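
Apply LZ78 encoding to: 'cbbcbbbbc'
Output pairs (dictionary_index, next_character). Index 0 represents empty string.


LZ78 encoding steps:
Dictionary: {0: ''}
Step 1: w='' (idx 0), next='c' -> output (0, 'c'), add 'c' as idx 1
Step 2: w='' (idx 0), next='b' -> output (0, 'b'), add 'b' as idx 2
Step 3: w='b' (idx 2), next='c' -> output (2, 'c'), add 'bc' as idx 3
Step 4: w='b' (idx 2), next='b' -> output (2, 'b'), add 'bb' as idx 4
Step 5: w='bb' (idx 4), next='c' -> output (4, 'c'), add 'bbc' as idx 5


Encoded: [(0, 'c'), (0, 'b'), (2, 'c'), (2, 'b'), (4, 'c')]


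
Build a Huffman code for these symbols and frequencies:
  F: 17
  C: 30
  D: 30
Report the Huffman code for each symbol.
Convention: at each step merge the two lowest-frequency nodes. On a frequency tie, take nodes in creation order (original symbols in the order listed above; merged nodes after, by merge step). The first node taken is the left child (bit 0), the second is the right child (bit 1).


Huffman tree construction:
Step 1: Merge F(17) + C(30) = 47
Step 2: Merge D(30) + (F+C)(47) = 77
Read each symbol's code off the tree from the root (left child = 0, right child = 1).

Codes:
  F: 10 (length 2)
  C: 11 (length 2)
  D: 0 (length 1)
Average code length: 124/77 = 1.6104 bits/symbol


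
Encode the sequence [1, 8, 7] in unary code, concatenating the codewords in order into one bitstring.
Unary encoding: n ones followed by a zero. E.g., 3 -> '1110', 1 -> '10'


Encode each number as n ones followed by a terminating 0:
  1 -> 10 (2 bits)
  8 -> 111111110 (9 bits)
  7 -> 11111110 (8 bits)
Total length = 2 + 9 + 8 = 19 bits.

Unary([1, 8, 7]) = 1011111111011111110 (19 bits)


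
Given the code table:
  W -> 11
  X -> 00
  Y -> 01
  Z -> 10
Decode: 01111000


Decoding:
01 -> Y
11 -> W
10 -> Z
00 -> X


Result: YWZX


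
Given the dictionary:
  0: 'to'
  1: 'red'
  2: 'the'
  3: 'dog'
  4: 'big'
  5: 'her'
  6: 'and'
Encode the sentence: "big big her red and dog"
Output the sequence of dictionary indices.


Look up each word in the dictionary:
  'big' -> 4
  'big' -> 4
  'her' -> 5
  'red' -> 1
  'and' -> 6
  'dog' -> 3

Encoded: [4, 4, 5, 1, 6, 3]


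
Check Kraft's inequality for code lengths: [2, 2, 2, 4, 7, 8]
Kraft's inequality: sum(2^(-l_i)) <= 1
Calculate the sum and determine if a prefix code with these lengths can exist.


Sum = 2^(-2) + 2^(-2) + 2^(-2) + 2^(-4) + 2^(-7) + 2^(-8)
    = 0.25 + 0.25 + 0.25 + 0.0625 + 0.0078125 + 0.00390625
    = 211/256 = 0.82421875
Since 0.82421875 <= 1, Kraft's inequality IS satisfied.
A prefix code with these lengths CAN exist.

Kraft sum = 0.82421875. Satisfied.


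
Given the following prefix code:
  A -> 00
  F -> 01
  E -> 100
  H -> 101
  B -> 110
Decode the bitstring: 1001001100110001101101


Decoding step by step:
Bits 100 -> E
Bits 100 -> E
Bits 110 -> B
Bits 01 -> F
Bits 100 -> E
Bits 01 -> F
Bits 101 -> H
Bits 101 -> H


Decoded message: EEBFEFHH


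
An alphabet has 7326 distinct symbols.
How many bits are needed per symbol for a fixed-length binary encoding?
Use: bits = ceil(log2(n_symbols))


log2(7326) = 12.8388
Bracket: 2^12 = 4096 < 7326 <= 2^13 = 8192
So ceil(log2(7326)) = 13

bits = ceil(log2(7326)) = ceil(12.8388) = 13 bits


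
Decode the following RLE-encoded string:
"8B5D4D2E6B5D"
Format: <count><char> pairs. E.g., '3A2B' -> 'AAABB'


Expanding each <count><char> pair:
  8B -> 'BBBBBBBB'
  5D -> 'DDDDD'
  4D -> 'DDDD'
  2E -> 'EE'
  6B -> 'BBBBBB'
  5D -> 'DDDDD'

Decoded = BBBBBBBBDDDDDDDDDEEBBBBBBDDDDD


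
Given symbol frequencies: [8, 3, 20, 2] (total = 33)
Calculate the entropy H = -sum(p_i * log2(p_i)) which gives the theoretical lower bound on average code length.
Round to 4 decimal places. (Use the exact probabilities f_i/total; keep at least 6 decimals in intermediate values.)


Per-symbol terms -p_i * log2(p_i) with p_i = f_i/33:
  p = 8/33 = 0.242424: log2(p) = -2.044394, -p*log2(p) = 0.495611
  p = 3/33 = 0.090909: log2(p) = -3.459432, -p*log2(p) = 0.314494
  p = 20/33 = 0.606061: log2(p) = -0.722466, -p*log2(p) = 0.437858
  p = 2/33 = 0.060606: log2(p) = -4.044394, -p*log2(p) = 0.245115
H = 0.495611 + 0.314494 + 0.437858 + 0.245115 = 1.493078

H = 1.4931 bits/symbol


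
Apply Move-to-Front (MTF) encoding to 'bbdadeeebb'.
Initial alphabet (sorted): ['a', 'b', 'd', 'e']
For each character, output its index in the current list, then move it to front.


MTF encoding:
'b': index 1 in ['a', 'b', 'd', 'e'] -> ['b', 'a', 'd', 'e']
'b': index 0 in ['b', 'a', 'd', 'e'] -> ['b', 'a', 'd', 'e']
'd': index 2 in ['b', 'a', 'd', 'e'] -> ['d', 'b', 'a', 'e']
'a': index 2 in ['d', 'b', 'a', 'e'] -> ['a', 'd', 'b', 'e']
'd': index 1 in ['a', 'd', 'b', 'e'] -> ['d', 'a', 'b', 'e']
'e': index 3 in ['d', 'a', 'b', 'e'] -> ['e', 'd', 'a', 'b']
'e': index 0 in ['e', 'd', 'a', 'b'] -> ['e', 'd', 'a', 'b']
'e': index 0 in ['e', 'd', 'a', 'b'] -> ['e', 'd', 'a', 'b']
'b': index 3 in ['e', 'd', 'a', 'b'] -> ['b', 'e', 'd', 'a']
'b': index 0 in ['b', 'e', 'd', 'a'] -> ['b', 'e', 'd', 'a']


Output: [1, 0, 2, 2, 1, 3, 0, 0, 3, 0]


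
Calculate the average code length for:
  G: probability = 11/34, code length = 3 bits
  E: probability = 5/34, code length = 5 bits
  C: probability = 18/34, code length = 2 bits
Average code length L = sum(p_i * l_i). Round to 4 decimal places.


Weighted contributions p_i * l_i:
  G: (11/34) * 3 = 33/34
  E: (5/34) * 5 = 25/34
  C: (18/34) * 2 = 36/34
Sum = (33 + 25 + 36)/34 = 94/34

L = 94/34 = 2.7647 bits/symbol


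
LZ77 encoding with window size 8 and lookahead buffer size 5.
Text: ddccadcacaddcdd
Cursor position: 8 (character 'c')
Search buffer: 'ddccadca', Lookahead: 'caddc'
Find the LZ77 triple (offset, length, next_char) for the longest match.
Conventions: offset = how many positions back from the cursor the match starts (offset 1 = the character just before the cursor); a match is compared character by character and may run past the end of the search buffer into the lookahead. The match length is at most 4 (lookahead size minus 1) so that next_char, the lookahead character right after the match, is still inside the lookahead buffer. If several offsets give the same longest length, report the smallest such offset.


Try each offset into the search buffer:
  offset=1 (pos 7, char 'a'): match length 0
  offset=2 (pos 6, char 'c'): match length 2
  offset=3 (pos 5, char 'd'): match length 0
  offset=4 (pos 4, char 'a'): match length 0
  offset=5 (pos 3, char 'c'): match length 3
  offset=6 (pos 2, char 'c'): match length 1
  offset=7 (pos 1, char 'd'): match length 0
  offset=8 (pos 0, char 'd'): match length 0
Longest match has length 3 at offset 5.
next_char = character at position 8 + 3 = 11 -> 'd'

Best match: offset=5, length=3 (matching 'cad' starting at position 3)
LZ77 triple: (5, 3, 'd')


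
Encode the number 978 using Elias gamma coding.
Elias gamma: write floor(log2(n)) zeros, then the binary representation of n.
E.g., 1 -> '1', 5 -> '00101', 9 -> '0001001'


num_bits = floor(log2(978)) + 1 = 10
leading_zeros = num_bits - 1 = 9
binary(978) = 1111010010

Elias gamma(978) = '000000000' + '1111010010' = 0000000001111010010 (19 bits)


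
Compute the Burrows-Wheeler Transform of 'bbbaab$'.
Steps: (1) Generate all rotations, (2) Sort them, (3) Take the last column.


Rotations (sorted):
  0: $bbbaab -> last char: b
  1: aab$bbb -> last char: b
  2: ab$bbba -> last char: a
  3: b$bbbaa -> last char: a
  4: baab$bb -> last char: b
  5: bbaab$b -> last char: b
  6: bbbaab$ -> last char: $


BWT = bbaabb$


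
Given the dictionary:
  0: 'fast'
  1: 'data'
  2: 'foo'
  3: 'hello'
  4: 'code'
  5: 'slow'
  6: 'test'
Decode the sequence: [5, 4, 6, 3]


Look up each index in the dictionary:
  5 -> 'slow'
  4 -> 'code'
  6 -> 'test'
  3 -> 'hello'

Decoded: "slow code test hello"


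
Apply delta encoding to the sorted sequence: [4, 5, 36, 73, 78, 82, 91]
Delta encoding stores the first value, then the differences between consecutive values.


First value: 4
Deltas:
  5 - 4 = 1
  36 - 5 = 31
  73 - 36 = 37
  78 - 73 = 5
  82 - 78 = 4
  91 - 82 = 9


Delta encoded: [4, 1, 31, 37, 5, 4, 9]


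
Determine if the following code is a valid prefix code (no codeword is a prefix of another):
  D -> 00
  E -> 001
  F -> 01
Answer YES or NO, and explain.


Checking each pair (does one codeword prefix another?):
  D='00' vs E='001': prefix -- VIOLATION

NO -- this is NOT a valid prefix code. D (00) is a prefix of E (001).


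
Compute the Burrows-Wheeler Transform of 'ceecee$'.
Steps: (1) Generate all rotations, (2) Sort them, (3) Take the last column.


Rotations (sorted):
  0: $ceecee -> last char: e
  1: cee$cee -> last char: e
  2: ceecee$ -> last char: $
  3: e$ceece -> last char: e
  4: ecee$ce -> last char: e
  5: ee$ceec -> last char: c
  6: eecee$c -> last char: c


BWT = ee$eecc


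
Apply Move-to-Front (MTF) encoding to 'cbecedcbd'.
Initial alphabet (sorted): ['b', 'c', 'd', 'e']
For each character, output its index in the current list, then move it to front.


MTF encoding:
'c': index 1 in ['b', 'c', 'd', 'e'] -> ['c', 'b', 'd', 'e']
'b': index 1 in ['c', 'b', 'd', 'e'] -> ['b', 'c', 'd', 'e']
'e': index 3 in ['b', 'c', 'd', 'e'] -> ['e', 'b', 'c', 'd']
'c': index 2 in ['e', 'b', 'c', 'd'] -> ['c', 'e', 'b', 'd']
'e': index 1 in ['c', 'e', 'b', 'd'] -> ['e', 'c', 'b', 'd']
'd': index 3 in ['e', 'c', 'b', 'd'] -> ['d', 'e', 'c', 'b']
'c': index 2 in ['d', 'e', 'c', 'b'] -> ['c', 'd', 'e', 'b']
'b': index 3 in ['c', 'd', 'e', 'b'] -> ['b', 'c', 'd', 'e']
'd': index 2 in ['b', 'c', 'd', 'e'] -> ['d', 'b', 'c', 'e']


Output: [1, 1, 3, 2, 1, 3, 2, 3, 2]


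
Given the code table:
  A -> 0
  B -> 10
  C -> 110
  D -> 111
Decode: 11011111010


Decoding:
110 -> C
111 -> D
110 -> C
10 -> B


Result: CDCB


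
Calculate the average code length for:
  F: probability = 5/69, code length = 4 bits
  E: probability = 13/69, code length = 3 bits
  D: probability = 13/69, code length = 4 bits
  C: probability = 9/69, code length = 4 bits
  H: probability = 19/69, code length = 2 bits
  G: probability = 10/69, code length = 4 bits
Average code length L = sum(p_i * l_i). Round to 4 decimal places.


Weighted contributions p_i * l_i:
  F: (5/69) * 4 = 20/69
  E: (13/69) * 3 = 39/69
  D: (13/69) * 4 = 52/69
  C: (9/69) * 4 = 36/69
  H: (19/69) * 2 = 38/69
  G: (10/69) * 4 = 40/69
Sum = (20 + 39 + 52 + 36 + 38 + 40)/69 = 225/69

L = 225/69 = 3.2609 bits/symbol


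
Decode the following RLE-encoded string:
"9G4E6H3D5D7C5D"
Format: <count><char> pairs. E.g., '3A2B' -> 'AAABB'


Expanding each <count><char> pair:
  9G -> 'GGGGGGGGG'
  4E -> 'EEEE'
  6H -> 'HHHHHH'
  3D -> 'DDD'
  5D -> 'DDDDD'
  7C -> 'CCCCCCC'
  5D -> 'DDDDD'

Decoded = GGGGGGGGGEEEEHHHHHHDDDDDDDDCCCCCCCDDDDD


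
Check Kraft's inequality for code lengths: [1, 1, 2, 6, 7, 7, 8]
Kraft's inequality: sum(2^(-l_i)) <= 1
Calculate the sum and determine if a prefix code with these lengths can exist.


Sum = 2^(-1) + 2^(-1) + 2^(-2) + 2^(-6) + 2^(-7) + 2^(-7) + 2^(-8)
    = 0.5 + 0.5 + 0.25 + 0.015625 + 0.0078125 + 0.0078125 + 0.00390625
    = 329/256 = 1.28515625
Since 1.28515625 > 1, Kraft's inequality is NOT satisfied.
A prefix code with these lengths CANNOT exist.

Kraft sum = 1.28515625. Not satisfied.


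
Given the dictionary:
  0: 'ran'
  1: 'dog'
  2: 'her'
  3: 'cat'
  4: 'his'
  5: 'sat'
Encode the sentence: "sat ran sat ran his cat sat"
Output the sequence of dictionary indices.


Look up each word in the dictionary:
  'sat' -> 5
  'ran' -> 0
  'sat' -> 5
  'ran' -> 0
  'his' -> 4
  'cat' -> 3
  'sat' -> 5

Encoded: [5, 0, 5, 0, 4, 3, 5]


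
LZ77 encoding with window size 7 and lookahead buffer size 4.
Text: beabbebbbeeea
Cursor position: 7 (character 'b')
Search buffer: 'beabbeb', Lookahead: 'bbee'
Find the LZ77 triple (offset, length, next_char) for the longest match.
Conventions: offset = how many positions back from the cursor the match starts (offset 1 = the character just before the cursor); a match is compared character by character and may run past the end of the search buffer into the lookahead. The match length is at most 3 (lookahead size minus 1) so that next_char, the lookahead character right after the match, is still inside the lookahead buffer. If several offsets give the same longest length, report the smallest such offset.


Try each offset into the search buffer:
  offset=1 (pos 6, char 'b'): match length 2
  offset=2 (pos 5, char 'e'): match length 0
  offset=3 (pos 4, char 'b'): match length 1
  offset=4 (pos 3, char 'b'): match length 3
  offset=5 (pos 2, char 'a'): match length 0
  offset=6 (pos 1, char 'e'): match length 0
  offset=7 (pos 0, char 'b'): match length 1
Longest match has length 3 at offset 4.
next_char = character at position 7 + 3 = 10 -> 'e'

Best match: offset=4, length=3 (matching 'bbe' starting at position 3)
LZ77 triple: (4, 3, 'e')


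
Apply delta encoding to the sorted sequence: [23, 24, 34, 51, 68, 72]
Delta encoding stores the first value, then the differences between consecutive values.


First value: 23
Deltas:
  24 - 23 = 1
  34 - 24 = 10
  51 - 34 = 17
  68 - 51 = 17
  72 - 68 = 4


Delta encoded: [23, 1, 10, 17, 17, 4]


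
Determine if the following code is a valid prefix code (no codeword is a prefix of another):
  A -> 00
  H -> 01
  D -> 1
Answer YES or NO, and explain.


Checking each pair (does one codeword prefix another?):
  A='00' vs H='01': no prefix
  A='00' vs D='1': no prefix
  H='01' vs A='00': no prefix
  H='01' vs D='1': no prefix
  D='1' vs A='00': no prefix
  D='1' vs H='01': no prefix
No violation found over all pairs.

YES -- this is a valid prefix code. No codeword is a prefix of any other codeword.


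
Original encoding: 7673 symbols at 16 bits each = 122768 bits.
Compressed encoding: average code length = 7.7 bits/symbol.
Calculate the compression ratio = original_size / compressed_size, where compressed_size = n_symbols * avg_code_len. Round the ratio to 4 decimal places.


original_size = n_symbols * orig_bits = 7673 * 16 = 122768 bits
compressed_size = n_symbols * avg_code_len = 7673 * 7.7 = 59082.1 bits
ratio = original_size / compressed_size = 122768 / 59082.1 = 2.0779

Compression ratio = 2.0779


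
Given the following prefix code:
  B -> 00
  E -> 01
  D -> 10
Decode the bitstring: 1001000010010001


Decoding step by step:
Bits 10 -> D
Bits 01 -> E
Bits 00 -> B
Bits 00 -> B
Bits 10 -> D
Bits 01 -> E
Bits 00 -> B
Bits 01 -> E


Decoded message: DEBBDEBE


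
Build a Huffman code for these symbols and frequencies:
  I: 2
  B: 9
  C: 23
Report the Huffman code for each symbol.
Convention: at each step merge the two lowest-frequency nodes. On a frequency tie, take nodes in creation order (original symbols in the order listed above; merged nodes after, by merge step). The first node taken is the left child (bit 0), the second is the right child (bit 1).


Huffman tree construction:
Step 1: Merge I(2) + B(9) = 11
Step 2: Merge (I+B)(11) + C(23) = 34
Read each symbol's code off the tree from the root (left child = 0, right child = 1).

Codes:
  I: 00 (length 2)
  B: 01 (length 2)
  C: 1 (length 1)
Average code length: 45/34 = 1.3235 bits/symbol


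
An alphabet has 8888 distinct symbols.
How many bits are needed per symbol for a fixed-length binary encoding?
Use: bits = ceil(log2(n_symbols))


log2(8888) = 13.1176
Bracket: 2^13 = 8192 < 8888 <= 2^14 = 16384
So ceil(log2(8888)) = 14

bits = ceil(log2(8888)) = ceil(13.1176) = 14 bits


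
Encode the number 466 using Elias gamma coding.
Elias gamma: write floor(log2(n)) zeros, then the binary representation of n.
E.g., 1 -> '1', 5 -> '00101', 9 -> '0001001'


num_bits = floor(log2(466)) + 1 = 9
leading_zeros = num_bits - 1 = 8
binary(466) = 111010010

Elias gamma(466) = '00000000' + '111010010' = 00000000111010010 (17 bits)


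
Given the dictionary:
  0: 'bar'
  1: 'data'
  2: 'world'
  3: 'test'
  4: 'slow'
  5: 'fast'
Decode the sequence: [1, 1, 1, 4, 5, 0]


Look up each index in the dictionary:
  1 -> 'data'
  1 -> 'data'
  1 -> 'data'
  4 -> 'slow'
  5 -> 'fast'
  0 -> 'bar'

Decoded: "data data data slow fast bar"


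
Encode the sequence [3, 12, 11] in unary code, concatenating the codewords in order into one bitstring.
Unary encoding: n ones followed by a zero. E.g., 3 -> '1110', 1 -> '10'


Encode each number as n ones followed by a terminating 0:
  3 -> 1110 (4 bits)
  12 -> 1111111111110 (13 bits)
  11 -> 111111111110 (12 bits)
Total length = 4 + 13 + 12 = 29 bits.

Unary([3, 12, 11]) = 11101111111111110111111111110 (29 bits)


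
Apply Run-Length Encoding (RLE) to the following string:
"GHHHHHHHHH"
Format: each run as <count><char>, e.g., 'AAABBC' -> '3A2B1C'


Scanning runs left to right:
  i=0: run of 'G' x 1 -> '1G'
  i=1: run of 'H' x 9 -> '9H'

RLE = 1G9H


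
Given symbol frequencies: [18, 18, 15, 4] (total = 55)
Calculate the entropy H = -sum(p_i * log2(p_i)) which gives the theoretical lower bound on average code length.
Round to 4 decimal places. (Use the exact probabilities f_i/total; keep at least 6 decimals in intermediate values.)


Per-symbol terms -p_i * log2(p_i) with p_i = f_i/55:
  p = 18/55 = 0.327273: log2(p) = -1.611435, -p*log2(p) = 0.527379
  p = 18/55 = 0.327273: log2(p) = -1.611435, -p*log2(p) = 0.527379
  p = 15/55 = 0.272727: log2(p) = -1.874469, -p*log2(p) = 0.511219
  p = 4/55 = 0.072727: log2(p) = -3.781360, -p*log2(p) = 0.275008
H = 0.527379 + 0.527379 + 0.511219 + 0.275008 = 1.840985

H = 1.841 bits/symbol


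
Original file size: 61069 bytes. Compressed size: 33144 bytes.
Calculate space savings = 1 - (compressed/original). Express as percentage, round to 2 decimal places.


ratio = compressed/original = 33144/61069 = 0.54273
savings = 1 - ratio = 1 - 0.54273 = 0.45727
as a percentage: 0.45727 * 100 = 45.73%

Space savings = 1 - 33144/61069 = 45.73%


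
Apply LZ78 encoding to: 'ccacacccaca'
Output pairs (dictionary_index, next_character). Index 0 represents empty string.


LZ78 encoding steps:
Dictionary: {0: ''}
Step 1: w='' (idx 0), next='c' -> output (0, 'c'), add 'c' as idx 1
Step 2: w='c' (idx 1), next='a' -> output (1, 'a'), add 'ca' as idx 2
Step 3: w='ca' (idx 2), next='c' -> output (2, 'c'), add 'cac' as idx 3
Step 4: w='c' (idx 1), next='c' -> output (1, 'c'), add 'cc' as idx 4
Step 5: w='' (idx 0), next='a' -> output (0, 'a'), add 'a' as idx 5
Step 6: w='ca' (idx 2), end of input -> output (2, '')


Encoded: [(0, 'c'), (1, 'a'), (2, 'c'), (1, 'c'), (0, 'a'), (2, '')]


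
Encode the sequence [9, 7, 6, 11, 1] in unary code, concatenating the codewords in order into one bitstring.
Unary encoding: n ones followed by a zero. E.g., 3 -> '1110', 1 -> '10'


Encode each number as n ones followed by a terminating 0:
  9 -> 1111111110 (10 bits)
  7 -> 11111110 (8 bits)
  6 -> 1111110 (7 bits)
  11 -> 111111111110 (12 bits)
  1 -> 10 (2 bits)
Total length = 10 + 8 + 7 + 12 + 2 = 39 bits.

Unary([9, 7, 6, 11, 1]) = 111111111011111110111111011111111111010 (39 bits)


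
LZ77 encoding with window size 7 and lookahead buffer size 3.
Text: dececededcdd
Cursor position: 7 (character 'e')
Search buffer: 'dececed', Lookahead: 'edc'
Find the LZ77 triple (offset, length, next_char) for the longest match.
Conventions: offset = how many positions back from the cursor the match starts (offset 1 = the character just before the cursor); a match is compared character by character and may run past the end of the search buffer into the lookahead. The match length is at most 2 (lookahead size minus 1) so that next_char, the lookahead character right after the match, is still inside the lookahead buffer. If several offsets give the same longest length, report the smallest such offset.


Try each offset into the search buffer:
  offset=1 (pos 6, char 'd'): match length 0
  offset=2 (pos 5, char 'e'): match length 2
  offset=3 (pos 4, char 'c'): match length 0
  offset=4 (pos 3, char 'e'): match length 1
  offset=5 (pos 2, char 'c'): match length 0
  offset=6 (pos 1, char 'e'): match length 1
  offset=7 (pos 0, char 'd'): match length 0
Longest match has length 2 at offset 2.
next_char = character at position 7 + 2 = 9 -> 'c'

Best match: offset=2, length=2 (matching 'ed' starting at position 5)
LZ77 triple: (2, 2, 'c')


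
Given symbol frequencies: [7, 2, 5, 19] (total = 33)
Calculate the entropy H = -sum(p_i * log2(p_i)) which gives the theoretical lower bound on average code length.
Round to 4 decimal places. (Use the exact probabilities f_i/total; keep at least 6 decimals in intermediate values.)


Per-symbol terms -p_i * log2(p_i) with p_i = f_i/33:
  p = 7/33 = 0.212121: log2(p) = -2.237039, -p*log2(p) = 0.474523
  p = 2/33 = 0.060606: log2(p) = -4.044394, -p*log2(p) = 0.245115
  p = 5/33 = 0.151515: log2(p) = -2.722466, -p*log2(p) = 0.412495
  p = 19/33 = 0.575758: log2(p) = -0.796467, -p*log2(p) = 0.458572
H = 0.474523 + 0.245115 + 0.412495 + 0.458572 = 1.590705

H = 1.5907 bits/symbol


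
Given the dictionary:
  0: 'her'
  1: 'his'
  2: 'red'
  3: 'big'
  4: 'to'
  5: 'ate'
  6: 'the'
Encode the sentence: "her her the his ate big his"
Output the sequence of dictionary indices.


Look up each word in the dictionary:
  'her' -> 0
  'her' -> 0
  'the' -> 6
  'his' -> 1
  'ate' -> 5
  'big' -> 3
  'his' -> 1

Encoded: [0, 0, 6, 1, 5, 3, 1]


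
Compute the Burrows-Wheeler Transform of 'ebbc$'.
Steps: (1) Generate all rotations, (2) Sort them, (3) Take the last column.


Rotations (sorted):
  0: $ebbc -> last char: c
  1: bbc$e -> last char: e
  2: bc$eb -> last char: b
  3: c$ebb -> last char: b
  4: ebbc$ -> last char: $


BWT = cebb$


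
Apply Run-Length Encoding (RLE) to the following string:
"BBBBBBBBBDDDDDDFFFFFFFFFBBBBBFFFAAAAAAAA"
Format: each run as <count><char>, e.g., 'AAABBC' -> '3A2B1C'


Scanning runs left to right:
  i=0: run of 'B' x 9 -> '9B'
  i=9: run of 'D' x 6 -> '6D'
  i=15: run of 'F' x 9 -> '9F'
  i=24: run of 'B' x 5 -> '5B'
  i=29: run of 'F' x 3 -> '3F'
  i=32: run of 'A' x 8 -> '8A'

RLE = 9B6D9F5B3F8A


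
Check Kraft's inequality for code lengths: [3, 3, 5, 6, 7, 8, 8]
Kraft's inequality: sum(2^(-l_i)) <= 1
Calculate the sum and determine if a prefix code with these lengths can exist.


Sum = 2^(-3) + 2^(-3) + 2^(-5) + 2^(-6) + 2^(-7) + 2^(-8) + 2^(-8)
    = 0.125 + 0.125 + 0.03125 + 0.015625 + 0.0078125 + 0.00390625 + 0.00390625
    = 80/256 = 0.3125
Since 0.3125 <= 1, Kraft's inequality IS satisfied.
A prefix code with these lengths CAN exist.

Kraft sum = 0.3125. Satisfied.


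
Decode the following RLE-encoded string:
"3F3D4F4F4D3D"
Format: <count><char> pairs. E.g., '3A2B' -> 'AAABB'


Expanding each <count><char> pair:
  3F -> 'FFF'
  3D -> 'DDD'
  4F -> 'FFFF'
  4F -> 'FFFF'
  4D -> 'DDDD'
  3D -> 'DDD'

Decoded = FFFDDDFFFFFFFFDDDDDDD


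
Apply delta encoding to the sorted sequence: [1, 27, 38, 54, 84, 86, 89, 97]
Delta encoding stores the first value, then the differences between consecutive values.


First value: 1
Deltas:
  27 - 1 = 26
  38 - 27 = 11
  54 - 38 = 16
  84 - 54 = 30
  86 - 84 = 2
  89 - 86 = 3
  97 - 89 = 8


Delta encoded: [1, 26, 11, 16, 30, 2, 3, 8]


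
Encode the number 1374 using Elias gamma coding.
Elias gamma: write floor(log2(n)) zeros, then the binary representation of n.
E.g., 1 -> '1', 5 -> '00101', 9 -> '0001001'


num_bits = floor(log2(1374)) + 1 = 11
leading_zeros = num_bits - 1 = 10
binary(1374) = 10101011110

Elias gamma(1374) = '0000000000' + '10101011110' = 000000000010101011110 (21 bits)


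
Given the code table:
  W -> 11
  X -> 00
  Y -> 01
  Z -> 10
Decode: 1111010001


Decoding:
11 -> W
11 -> W
01 -> Y
00 -> X
01 -> Y


Result: WWYXY


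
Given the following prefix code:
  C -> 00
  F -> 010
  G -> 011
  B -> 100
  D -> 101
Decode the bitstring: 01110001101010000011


Decoding step by step:
Bits 011 -> G
Bits 100 -> B
Bits 011 -> G
Bits 010 -> F
Bits 100 -> B
Bits 00 -> C
Bits 011 -> G


Decoded message: GBGFBCG


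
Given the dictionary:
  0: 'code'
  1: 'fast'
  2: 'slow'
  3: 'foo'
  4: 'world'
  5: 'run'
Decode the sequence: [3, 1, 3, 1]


Look up each index in the dictionary:
  3 -> 'foo'
  1 -> 'fast'
  3 -> 'foo'
  1 -> 'fast'

Decoded: "foo fast foo fast"


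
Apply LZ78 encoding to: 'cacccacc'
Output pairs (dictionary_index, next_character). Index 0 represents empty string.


LZ78 encoding steps:
Dictionary: {0: ''}
Step 1: w='' (idx 0), next='c' -> output (0, 'c'), add 'c' as idx 1
Step 2: w='' (idx 0), next='a' -> output (0, 'a'), add 'a' as idx 2
Step 3: w='c' (idx 1), next='c' -> output (1, 'c'), add 'cc' as idx 3
Step 4: w='c' (idx 1), next='a' -> output (1, 'a'), add 'ca' as idx 4
Step 5: w='cc' (idx 3), end of input -> output (3, '')


Encoded: [(0, 'c'), (0, 'a'), (1, 'c'), (1, 'a'), (3, '')]


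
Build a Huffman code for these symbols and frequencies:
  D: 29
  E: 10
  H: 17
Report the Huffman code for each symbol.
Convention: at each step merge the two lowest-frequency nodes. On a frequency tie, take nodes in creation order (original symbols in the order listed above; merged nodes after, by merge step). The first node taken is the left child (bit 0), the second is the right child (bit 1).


Huffman tree construction:
Step 1: Merge E(10) + H(17) = 27
Step 2: Merge (E+H)(27) + D(29) = 56
Read each symbol's code off the tree from the root (left child = 0, right child = 1).

Codes:
  D: 1 (length 1)
  E: 00 (length 2)
  H: 01 (length 2)
Average code length: 83/56 = 1.4821 bits/symbol


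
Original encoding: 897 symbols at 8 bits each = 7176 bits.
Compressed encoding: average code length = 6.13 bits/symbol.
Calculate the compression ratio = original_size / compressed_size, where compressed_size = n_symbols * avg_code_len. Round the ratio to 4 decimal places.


original_size = n_symbols * orig_bits = 897 * 8 = 7176 bits
compressed_size = n_symbols * avg_code_len = 897 * 6.13 = 5498.61 bits
ratio = original_size / compressed_size = 7176 / 5498.61 = 1.3051

Compression ratio = 1.3051


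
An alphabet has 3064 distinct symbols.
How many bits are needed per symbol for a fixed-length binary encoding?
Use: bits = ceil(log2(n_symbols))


log2(3064) = 11.5812
Bracket: 2^11 = 2048 < 3064 <= 2^12 = 4096
So ceil(log2(3064)) = 12

bits = ceil(log2(3064)) = ceil(11.5812) = 12 bits


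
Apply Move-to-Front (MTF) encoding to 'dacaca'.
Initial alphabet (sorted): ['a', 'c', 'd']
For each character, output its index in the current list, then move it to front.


MTF encoding:
'd': index 2 in ['a', 'c', 'd'] -> ['d', 'a', 'c']
'a': index 1 in ['d', 'a', 'c'] -> ['a', 'd', 'c']
'c': index 2 in ['a', 'd', 'c'] -> ['c', 'a', 'd']
'a': index 1 in ['c', 'a', 'd'] -> ['a', 'c', 'd']
'c': index 1 in ['a', 'c', 'd'] -> ['c', 'a', 'd']
'a': index 1 in ['c', 'a', 'd'] -> ['a', 'c', 'd']


Output: [2, 1, 2, 1, 1, 1]


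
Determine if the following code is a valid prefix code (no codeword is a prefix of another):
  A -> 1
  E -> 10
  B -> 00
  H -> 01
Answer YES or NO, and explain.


Checking each pair (does one codeword prefix another?):
  A='1' vs E='10': prefix -- VIOLATION

NO -- this is NOT a valid prefix code. A (1) is a prefix of E (10).


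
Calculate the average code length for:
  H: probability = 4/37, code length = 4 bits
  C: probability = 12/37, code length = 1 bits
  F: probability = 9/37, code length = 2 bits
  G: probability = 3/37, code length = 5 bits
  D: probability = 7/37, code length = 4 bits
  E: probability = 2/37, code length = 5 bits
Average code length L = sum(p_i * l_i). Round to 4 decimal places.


Weighted contributions p_i * l_i:
  H: (4/37) * 4 = 16/37
  C: (12/37) * 1 = 12/37
  F: (9/37) * 2 = 18/37
  G: (3/37) * 5 = 15/37
  D: (7/37) * 4 = 28/37
  E: (2/37) * 5 = 10/37
Sum = (16 + 12 + 18 + 15 + 28 + 10)/37 = 99/37

L = 99/37 = 2.6757 bits/symbol


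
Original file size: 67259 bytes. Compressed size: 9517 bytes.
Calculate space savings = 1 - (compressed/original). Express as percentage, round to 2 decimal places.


ratio = compressed/original = 9517/67259 = 0.141498
savings = 1 - ratio = 1 - 0.141498 = 0.858502
as a percentage: 0.858502 * 100 = 85.85%

Space savings = 1 - 9517/67259 = 85.85%


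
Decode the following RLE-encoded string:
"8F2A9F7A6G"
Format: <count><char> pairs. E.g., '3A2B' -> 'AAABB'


Expanding each <count><char> pair:
  8F -> 'FFFFFFFF'
  2A -> 'AA'
  9F -> 'FFFFFFFFF'
  7A -> 'AAAAAAA'
  6G -> 'GGGGGG'

Decoded = FFFFFFFFAAFFFFFFFFFAAAAAAAGGGGGG


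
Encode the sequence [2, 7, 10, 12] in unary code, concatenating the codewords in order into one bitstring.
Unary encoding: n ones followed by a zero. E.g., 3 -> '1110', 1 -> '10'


Encode each number as n ones followed by a terminating 0:
  2 -> 110 (3 bits)
  7 -> 11111110 (8 bits)
  10 -> 11111111110 (11 bits)
  12 -> 1111111111110 (13 bits)
Total length = 3 + 8 + 11 + 13 = 35 bits.

Unary([2, 7, 10, 12]) = 11011111110111111111101111111111110 (35 bits)


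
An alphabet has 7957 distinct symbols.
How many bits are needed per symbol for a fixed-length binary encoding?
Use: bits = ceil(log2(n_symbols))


log2(7957) = 12.958
Bracket: 2^12 = 4096 < 7957 <= 2^13 = 8192
So ceil(log2(7957)) = 13

bits = ceil(log2(7957)) = ceil(12.958) = 13 bits


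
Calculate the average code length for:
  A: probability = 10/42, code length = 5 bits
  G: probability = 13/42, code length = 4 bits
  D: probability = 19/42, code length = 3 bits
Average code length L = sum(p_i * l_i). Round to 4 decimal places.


Weighted contributions p_i * l_i:
  A: (10/42) * 5 = 50/42
  G: (13/42) * 4 = 52/42
  D: (19/42) * 3 = 57/42
Sum = (50 + 52 + 57)/42 = 159/42

L = 159/42 = 3.7857 bits/symbol


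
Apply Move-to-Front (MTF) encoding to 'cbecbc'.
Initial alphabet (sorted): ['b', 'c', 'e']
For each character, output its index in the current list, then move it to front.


MTF encoding:
'c': index 1 in ['b', 'c', 'e'] -> ['c', 'b', 'e']
'b': index 1 in ['c', 'b', 'e'] -> ['b', 'c', 'e']
'e': index 2 in ['b', 'c', 'e'] -> ['e', 'b', 'c']
'c': index 2 in ['e', 'b', 'c'] -> ['c', 'e', 'b']
'b': index 2 in ['c', 'e', 'b'] -> ['b', 'c', 'e']
'c': index 1 in ['b', 'c', 'e'] -> ['c', 'b', 'e']


Output: [1, 1, 2, 2, 2, 1]


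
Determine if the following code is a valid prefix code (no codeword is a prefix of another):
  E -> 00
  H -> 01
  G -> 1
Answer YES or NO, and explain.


Checking each pair (does one codeword prefix another?):
  E='00' vs H='01': no prefix
  E='00' vs G='1': no prefix
  H='01' vs E='00': no prefix
  H='01' vs G='1': no prefix
  G='1' vs E='00': no prefix
  G='1' vs H='01': no prefix
No violation found over all pairs.

YES -- this is a valid prefix code. No codeword is a prefix of any other codeword.


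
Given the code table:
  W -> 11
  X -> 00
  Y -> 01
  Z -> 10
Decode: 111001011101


Decoding:
11 -> W
10 -> Z
01 -> Y
01 -> Y
11 -> W
01 -> Y


Result: WZYYWY


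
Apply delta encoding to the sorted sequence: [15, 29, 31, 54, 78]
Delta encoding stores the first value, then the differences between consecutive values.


First value: 15
Deltas:
  29 - 15 = 14
  31 - 29 = 2
  54 - 31 = 23
  78 - 54 = 24


Delta encoded: [15, 14, 2, 23, 24]


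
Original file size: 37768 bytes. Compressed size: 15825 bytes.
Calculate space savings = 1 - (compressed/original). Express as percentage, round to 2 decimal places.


ratio = compressed/original = 15825/37768 = 0.419006
savings = 1 - ratio = 1 - 0.419006 = 0.580994
as a percentage: 0.580994 * 100 = 58.1%

Space savings = 1 - 15825/37768 = 58.1%


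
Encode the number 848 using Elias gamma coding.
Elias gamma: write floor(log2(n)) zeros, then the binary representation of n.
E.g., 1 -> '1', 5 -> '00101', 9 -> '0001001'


num_bits = floor(log2(848)) + 1 = 10
leading_zeros = num_bits - 1 = 9
binary(848) = 1101010000

Elias gamma(848) = '000000000' + '1101010000' = 0000000001101010000 (19 bits)


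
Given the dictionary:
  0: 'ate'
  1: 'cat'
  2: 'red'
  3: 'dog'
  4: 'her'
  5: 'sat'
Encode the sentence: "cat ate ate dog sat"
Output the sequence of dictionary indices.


Look up each word in the dictionary:
  'cat' -> 1
  'ate' -> 0
  'ate' -> 0
  'dog' -> 3
  'sat' -> 5

Encoded: [1, 0, 0, 3, 5]


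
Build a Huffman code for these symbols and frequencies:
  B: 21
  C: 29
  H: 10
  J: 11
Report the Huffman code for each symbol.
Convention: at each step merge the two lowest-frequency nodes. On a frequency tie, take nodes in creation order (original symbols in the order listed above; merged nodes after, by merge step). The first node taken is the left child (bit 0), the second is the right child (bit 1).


Huffman tree construction:
Step 1: Merge H(10) + J(11) = 21
Step 2: Merge B(21) + (H+J)(21) = 42
Step 3: Merge C(29) + (B+(H+J))(42) = 71
Read each symbol's code off the tree from the root (left child = 0, right child = 1).

Codes:
  B: 10 (length 2)
  C: 0 (length 1)
  H: 110 (length 3)
  J: 111 (length 3)
Average code length: 134/71 = 1.8873 bits/symbol


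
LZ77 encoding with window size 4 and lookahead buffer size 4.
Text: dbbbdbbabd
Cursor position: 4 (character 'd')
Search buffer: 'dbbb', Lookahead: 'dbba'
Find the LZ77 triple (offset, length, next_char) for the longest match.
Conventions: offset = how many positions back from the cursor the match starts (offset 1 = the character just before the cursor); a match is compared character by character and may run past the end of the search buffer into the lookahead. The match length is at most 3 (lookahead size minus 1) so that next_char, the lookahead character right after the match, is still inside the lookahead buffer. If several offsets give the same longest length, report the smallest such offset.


Try each offset into the search buffer:
  offset=1 (pos 3, char 'b'): match length 0
  offset=2 (pos 2, char 'b'): match length 0
  offset=3 (pos 1, char 'b'): match length 0
  offset=4 (pos 0, char 'd'): match length 3
Longest match has length 3 at offset 4.
next_char = character at position 4 + 3 = 7 -> 'a'

Best match: offset=4, length=3 (matching 'dbb' starting at position 0)
LZ77 triple: (4, 3, 'a')


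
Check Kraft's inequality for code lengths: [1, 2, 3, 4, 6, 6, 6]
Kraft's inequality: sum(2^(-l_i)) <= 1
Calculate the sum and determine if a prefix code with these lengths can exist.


Sum = 2^(-1) + 2^(-2) + 2^(-3) + 2^(-4) + 2^(-6) + 2^(-6) + 2^(-6)
    = 0.5 + 0.25 + 0.125 + 0.0625 + 0.015625 + 0.015625 + 0.015625
    = 63/64 = 0.984375
Since 0.984375 <= 1, Kraft's inequality IS satisfied.
A prefix code with these lengths CAN exist.

Kraft sum = 0.984375. Satisfied.


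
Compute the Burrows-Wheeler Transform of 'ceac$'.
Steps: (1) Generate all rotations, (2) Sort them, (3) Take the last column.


Rotations (sorted):
  0: $ceac -> last char: c
  1: ac$ce -> last char: e
  2: c$cea -> last char: a
  3: ceac$ -> last char: $
  4: eac$c -> last char: c


BWT = cea$c


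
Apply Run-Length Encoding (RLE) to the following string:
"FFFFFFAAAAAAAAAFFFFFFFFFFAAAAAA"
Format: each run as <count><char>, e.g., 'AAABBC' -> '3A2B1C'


Scanning runs left to right:
  i=0: run of 'F' x 6 -> '6F'
  i=6: run of 'A' x 9 -> '9A'
  i=15: run of 'F' x 10 -> '10F'
  i=25: run of 'A' x 6 -> '6A'

RLE = 6F9A10F6A


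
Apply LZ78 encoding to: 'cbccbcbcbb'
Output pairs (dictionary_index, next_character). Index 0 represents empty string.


LZ78 encoding steps:
Dictionary: {0: ''}
Step 1: w='' (idx 0), next='c' -> output (0, 'c'), add 'c' as idx 1
Step 2: w='' (idx 0), next='b' -> output (0, 'b'), add 'b' as idx 2
Step 3: w='c' (idx 1), next='c' -> output (1, 'c'), add 'cc' as idx 3
Step 4: w='b' (idx 2), next='c' -> output (2, 'c'), add 'bc' as idx 4
Step 5: w='bc' (idx 4), next='b' -> output (4, 'b'), add 'bcb' as idx 5
Step 6: w='b' (idx 2), end of input -> output (2, '')


Encoded: [(0, 'c'), (0, 'b'), (1, 'c'), (2, 'c'), (4, 'b'), (2, '')]


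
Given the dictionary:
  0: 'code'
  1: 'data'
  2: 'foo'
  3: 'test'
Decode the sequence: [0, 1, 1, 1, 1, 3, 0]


Look up each index in the dictionary:
  0 -> 'code'
  1 -> 'data'
  1 -> 'data'
  1 -> 'data'
  1 -> 'data'
  3 -> 'test'
  0 -> 'code'

Decoded: "code data data data data test code"


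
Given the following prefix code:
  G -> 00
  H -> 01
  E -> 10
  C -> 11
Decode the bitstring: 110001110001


Decoding step by step:
Bits 11 -> C
Bits 00 -> G
Bits 01 -> H
Bits 11 -> C
Bits 00 -> G
Bits 01 -> H


Decoded message: CGHCGH


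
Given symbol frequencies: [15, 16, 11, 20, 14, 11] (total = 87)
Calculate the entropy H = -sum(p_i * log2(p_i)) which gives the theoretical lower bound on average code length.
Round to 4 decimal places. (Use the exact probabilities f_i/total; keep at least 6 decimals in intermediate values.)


Per-symbol terms -p_i * log2(p_i) with p_i = f_i/87:
  p = 15/87 = 0.172414: log2(p) = -2.536053, -p*log2(p) = 0.437251
  p = 16/87 = 0.183908: log2(p) = -2.442943, -p*log2(p) = 0.449277
  p = 11/87 = 0.126437: log2(p) = -2.983512, -p*log2(p) = 0.377226
  p = 20/87 = 0.229885: log2(p) = -2.121015, -p*log2(p) = 0.487590
  p = 14/87 = 0.160920: log2(p) = -2.635589, -p*log2(p) = 0.424118
  p = 11/87 = 0.126437: log2(p) = -2.983512, -p*log2(p) = 0.377226
H = 0.437251 + 0.449277 + 0.377226 + 0.487590 + 0.424118 + 0.377226 = 2.552688

H = 2.5527 bits/symbol


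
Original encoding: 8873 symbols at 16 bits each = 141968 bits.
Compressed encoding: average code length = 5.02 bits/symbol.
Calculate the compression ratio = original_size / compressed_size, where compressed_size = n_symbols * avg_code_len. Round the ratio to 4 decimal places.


original_size = n_symbols * orig_bits = 8873 * 16 = 141968 bits
compressed_size = n_symbols * avg_code_len = 8873 * 5.02 = 44542.46 bits
ratio = original_size / compressed_size = 141968 / 44542.46 = 3.1873

Compression ratio = 3.1873


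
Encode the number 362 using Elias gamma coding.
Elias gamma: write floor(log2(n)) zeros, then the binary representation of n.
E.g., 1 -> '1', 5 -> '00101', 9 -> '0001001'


num_bits = floor(log2(362)) + 1 = 9
leading_zeros = num_bits - 1 = 8
binary(362) = 101101010

Elias gamma(362) = '00000000' + '101101010' = 00000000101101010 (17 bits)


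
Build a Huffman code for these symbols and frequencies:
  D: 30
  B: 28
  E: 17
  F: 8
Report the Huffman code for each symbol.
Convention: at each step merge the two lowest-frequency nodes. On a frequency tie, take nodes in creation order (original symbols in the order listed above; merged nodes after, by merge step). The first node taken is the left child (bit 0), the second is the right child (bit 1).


Huffman tree construction:
Step 1: Merge F(8) + E(17) = 25
Step 2: Merge (F+E)(25) + B(28) = 53
Step 3: Merge D(30) + ((F+E)+B)(53) = 83
Read each symbol's code off the tree from the root (left child = 0, right child = 1).

Codes:
  D: 0 (length 1)
  B: 11 (length 2)
  E: 101 (length 3)
  F: 100 (length 3)
Average code length: 161/83 = 1.9398 bits/symbol


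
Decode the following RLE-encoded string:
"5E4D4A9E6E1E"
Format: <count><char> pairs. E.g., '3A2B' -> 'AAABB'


Expanding each <count><char> pair:
  5E -> 'EEEEE'
  4D -> 'DDDD'
  4A -> 'AAAA'
  9E -> 'EEEEEEEEE'
  6E -> 'EEEEEE'
  1E -> 'E'

Decoded = EEEEEDDDDAAAAEEEEEEEEEEEEEEEE


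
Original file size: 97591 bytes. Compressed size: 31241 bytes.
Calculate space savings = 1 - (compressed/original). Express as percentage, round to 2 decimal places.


ratio = compressed/original = 31241/97591 = 0.320122
savings = 1 - ratio = 1 - 0.320122 = 0.679878
as a percentage: 0.679878 * 100 = 67.99%

Space savings = 1 - 31241/97591 = 67.99%


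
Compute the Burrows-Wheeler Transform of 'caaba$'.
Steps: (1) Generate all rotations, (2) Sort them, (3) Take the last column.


Rotations (sorted):
  0: $caaba -> last char: a
  1: a$caab -> last char: b
  2: aaba$c -> last char: c
  3: aba$ca -> last char: a
  4: ba$caa -> last char: a
  5: caaba$ -> last char: $


BWT = abcaa$


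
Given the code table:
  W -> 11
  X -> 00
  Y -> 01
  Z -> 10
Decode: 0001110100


Decoding:
00 -> X
01 -> Y
11 -> W
01 -> Y
00 -> X


Result: XYWYX


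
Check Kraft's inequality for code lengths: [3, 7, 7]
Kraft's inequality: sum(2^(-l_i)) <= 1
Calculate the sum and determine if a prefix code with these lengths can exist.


Sum = 2^(-3) + 2^(-7) + 2^(-7)
    = 0.125 + 0.0078125 + 0.0078125
    = 18/128 = 0.140625
Since 0.140625 <= 1, Kraft's inequality IS satisfied.
A prefix code with these lengths CAN exist.

Kraft sum = 0.140625. Satisfied.
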